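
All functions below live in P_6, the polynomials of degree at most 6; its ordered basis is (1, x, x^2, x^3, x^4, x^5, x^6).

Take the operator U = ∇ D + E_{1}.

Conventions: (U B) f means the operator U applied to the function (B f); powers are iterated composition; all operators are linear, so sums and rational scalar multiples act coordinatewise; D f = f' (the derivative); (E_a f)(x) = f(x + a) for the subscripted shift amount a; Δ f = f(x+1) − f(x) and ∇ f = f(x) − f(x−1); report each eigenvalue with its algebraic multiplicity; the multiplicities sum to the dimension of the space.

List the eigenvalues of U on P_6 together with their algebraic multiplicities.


image of 1: 1
image of x: x + 1
image of x^2: x^2 + 2x + 3
image of x^3: x^3 + 3x^2 + 9x - 2
image of x^4: x^4 + 4x^3 + 18x^2 - 8x + 5
image of x^5: x^5 + 5x^4 + 30x^3 - 20x^2 + 25x - 4
image of x^6: x^6 + 6x^5 + 45x^4 - 40x^3 + 75x^2 - 24x + 7
the matrix is upper triangular; its diagonal is (1, 1, 1, 1, 1, 1, 1)
for a triangular matrix the eigenvalues are the diagonal entries, with algebraic multiplicity their repetition count

λ = 1 (multiplicity 7)


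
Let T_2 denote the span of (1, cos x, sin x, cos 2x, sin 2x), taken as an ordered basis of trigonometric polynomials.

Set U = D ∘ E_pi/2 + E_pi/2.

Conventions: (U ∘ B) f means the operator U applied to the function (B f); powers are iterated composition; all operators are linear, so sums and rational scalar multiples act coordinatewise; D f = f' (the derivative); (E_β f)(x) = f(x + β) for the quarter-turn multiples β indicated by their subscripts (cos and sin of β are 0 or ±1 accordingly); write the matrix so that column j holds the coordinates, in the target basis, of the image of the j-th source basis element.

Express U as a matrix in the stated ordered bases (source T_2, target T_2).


image of 1: 1
image of cos x: -cos x - sin x
image of sin x: cos x - sin x
image of cos 2x: -cos 2x + 2sin 2x
image of sin 2x: -2cos 2x - sin 2x
each image's coordinates form column j of the matrix

the matrix is [[1, 0, 0, 0, 0]; [0, -1, 1, 0, 0]; [0, -1, -1, 0, 0]; [0, 0, 0, -1, -2]; [0, 0, 0, 2, -1]] (rows listed top to bottom)


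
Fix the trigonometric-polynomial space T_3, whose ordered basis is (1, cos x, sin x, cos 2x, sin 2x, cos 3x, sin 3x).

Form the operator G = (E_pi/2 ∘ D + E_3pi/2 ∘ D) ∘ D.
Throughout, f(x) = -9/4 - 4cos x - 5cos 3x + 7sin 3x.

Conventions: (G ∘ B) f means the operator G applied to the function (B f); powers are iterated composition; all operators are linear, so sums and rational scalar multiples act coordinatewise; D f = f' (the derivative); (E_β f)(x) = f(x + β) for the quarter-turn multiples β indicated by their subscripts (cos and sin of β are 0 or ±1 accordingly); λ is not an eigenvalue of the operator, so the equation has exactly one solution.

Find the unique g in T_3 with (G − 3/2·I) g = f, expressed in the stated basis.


write g with unknown coordinates in the stated basis and equate coefficients in (G − 3/2·I) g = f
solving from the highest basis element down gives g = 3/2 + (8/3)cos x + (10/3)cos 3x - (14/3)sin 3x
check: G g = 0
so G g − 3/2·g = -9/4 - 4cos x - 5cos 3x + 7sin 3x = f ✓

the image equals g(x) = 3/2 + (8/3)cos x + (10/3)cos 3x - (14/3)sin 3x


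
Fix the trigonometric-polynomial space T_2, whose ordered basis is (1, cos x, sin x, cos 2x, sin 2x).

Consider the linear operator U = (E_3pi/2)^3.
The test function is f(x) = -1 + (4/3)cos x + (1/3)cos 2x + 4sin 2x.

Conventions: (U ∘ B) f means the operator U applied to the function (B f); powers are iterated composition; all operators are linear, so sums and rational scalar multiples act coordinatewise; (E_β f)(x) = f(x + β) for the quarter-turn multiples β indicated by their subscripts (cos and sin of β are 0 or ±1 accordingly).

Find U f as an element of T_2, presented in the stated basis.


the result is g(x) = -1 - (4/3)sin x - (1/3)cos 2x - 4sin 2x

E_3pi/2 f = -1 + (4/3)sin x - (1/3)cos 2x - 4sin 2x
E_3pi/2 E_3pi/2 f = -1 - (4/3)cos x + (1/3)cos 2x + 4sin 2x
E_3pi/2 E_3pi/2 E_3pi/2 f = -1 - (4/3)sin x - (1/3)cos 2x - 4sin 2x


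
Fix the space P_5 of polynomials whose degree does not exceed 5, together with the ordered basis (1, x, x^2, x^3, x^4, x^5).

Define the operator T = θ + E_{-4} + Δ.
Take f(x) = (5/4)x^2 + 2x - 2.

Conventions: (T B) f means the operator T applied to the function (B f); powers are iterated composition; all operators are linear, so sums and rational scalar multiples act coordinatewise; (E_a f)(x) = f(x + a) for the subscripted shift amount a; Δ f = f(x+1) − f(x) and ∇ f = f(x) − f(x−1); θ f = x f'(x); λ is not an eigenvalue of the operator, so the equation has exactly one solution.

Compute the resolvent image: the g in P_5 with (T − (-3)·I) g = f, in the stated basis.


the result is g(x) = (5/24)x^2 + (13/20)x - 431/480

write g with unknown coordinates in the stated basis and equate coefficients in (T − (-3)·I) g = f
solving from the highest basis element down gives g = (5/24)x^2 + (13/20)x - 431/480
check: T g = (5/8)x^2 + (1/20)x + 111/160
so T g − (-3)·g = (5/4)x^2 + 2x - 2 = f ✓


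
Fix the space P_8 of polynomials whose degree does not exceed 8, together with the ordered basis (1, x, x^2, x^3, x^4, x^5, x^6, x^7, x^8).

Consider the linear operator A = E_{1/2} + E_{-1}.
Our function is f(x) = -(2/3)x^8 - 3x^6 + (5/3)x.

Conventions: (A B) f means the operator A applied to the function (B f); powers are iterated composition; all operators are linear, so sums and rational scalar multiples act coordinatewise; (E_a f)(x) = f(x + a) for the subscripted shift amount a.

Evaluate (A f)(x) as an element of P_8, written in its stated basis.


E_{1/2} f = -(2/3)x^8 - (8/3)x^7 - (23/3)x^6 - (41/3)x^5 - (85/6)x^4 - (26/3)x^3 - (149/48)x^2 + (17/16)x + 301/384
E_{-1} f = -(2/3)x^8 + (16/3)x^7 - (65/3)x^6 + (166/3)x^5 - (275/3)x^4 + (292/3)x^3 - (191/3)x^2 + 25x - 16/3
(E_{1/2} + E_{-1}) f = -(4/3)x^8 + (8/3)x^7 - (88/3)x^6 + (125/3)x^5 - (635/6)x^4 + (266/3)x^3 - (3205/48)x^2 + (417/16)x - 1747/384

the result is g(x) = -(4/3)x^8 + (8/3)x^7 - (88/3)x^6 + (125/3)x^5 - (635/6)x^4 + (266/3)x^3 - (3205/48)x^2 + (417/16)x - 1747/384


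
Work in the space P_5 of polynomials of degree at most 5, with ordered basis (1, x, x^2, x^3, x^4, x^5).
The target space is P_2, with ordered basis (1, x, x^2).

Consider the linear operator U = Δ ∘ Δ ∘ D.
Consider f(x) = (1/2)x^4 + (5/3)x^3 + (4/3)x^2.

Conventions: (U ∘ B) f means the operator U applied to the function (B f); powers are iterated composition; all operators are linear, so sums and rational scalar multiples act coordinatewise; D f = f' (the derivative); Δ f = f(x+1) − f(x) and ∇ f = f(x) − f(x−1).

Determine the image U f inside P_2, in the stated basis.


D f = 2x^3 + 5x^2 + (8/3)x
Δ D f = 6x^2 + 16x + 29/3
Δ Δ D f = 12x + 22

the result is g(x) = 12x + 22


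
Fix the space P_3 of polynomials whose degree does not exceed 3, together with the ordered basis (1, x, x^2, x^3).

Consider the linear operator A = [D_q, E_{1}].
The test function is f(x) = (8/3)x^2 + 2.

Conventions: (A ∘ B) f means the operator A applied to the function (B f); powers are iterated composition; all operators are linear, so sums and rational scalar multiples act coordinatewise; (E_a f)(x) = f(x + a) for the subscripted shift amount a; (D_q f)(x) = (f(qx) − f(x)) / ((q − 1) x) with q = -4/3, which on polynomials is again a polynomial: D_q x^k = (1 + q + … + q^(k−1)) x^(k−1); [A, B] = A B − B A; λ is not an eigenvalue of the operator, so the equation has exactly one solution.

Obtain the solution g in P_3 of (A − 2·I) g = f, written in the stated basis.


write g with unknown coordinates in the stated basis and equate coefficients in (A − 2·I) g = f
solving from the highest basis element down gives g = -(4/3)x^2 - 23/9
check: A g = -28/9
so A g − 2·g = (8/3)x^2 + 2 = f ✓

the image equals g(x) = -(4/3)x^2 - 23/9


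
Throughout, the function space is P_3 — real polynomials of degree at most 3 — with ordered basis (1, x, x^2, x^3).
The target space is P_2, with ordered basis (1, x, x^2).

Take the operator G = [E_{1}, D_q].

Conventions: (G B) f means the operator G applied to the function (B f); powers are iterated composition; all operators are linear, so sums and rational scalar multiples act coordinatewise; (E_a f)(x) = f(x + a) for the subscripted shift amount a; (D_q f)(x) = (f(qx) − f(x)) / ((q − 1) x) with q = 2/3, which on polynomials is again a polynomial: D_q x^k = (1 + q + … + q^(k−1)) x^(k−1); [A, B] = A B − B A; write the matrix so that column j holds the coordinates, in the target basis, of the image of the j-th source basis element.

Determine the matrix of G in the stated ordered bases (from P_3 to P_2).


the matrix is [[0, 0, -1/3, -8/9]; [0, 0, 0, -7/9]; [0, 0, 0, 0]] (rows listed top to bottom)

image of 1: 0
image of x: 0
image of x^2: -1/3
image of x^3: -(7/9)x - 8/9
each image's coordinates form column j of the matrix


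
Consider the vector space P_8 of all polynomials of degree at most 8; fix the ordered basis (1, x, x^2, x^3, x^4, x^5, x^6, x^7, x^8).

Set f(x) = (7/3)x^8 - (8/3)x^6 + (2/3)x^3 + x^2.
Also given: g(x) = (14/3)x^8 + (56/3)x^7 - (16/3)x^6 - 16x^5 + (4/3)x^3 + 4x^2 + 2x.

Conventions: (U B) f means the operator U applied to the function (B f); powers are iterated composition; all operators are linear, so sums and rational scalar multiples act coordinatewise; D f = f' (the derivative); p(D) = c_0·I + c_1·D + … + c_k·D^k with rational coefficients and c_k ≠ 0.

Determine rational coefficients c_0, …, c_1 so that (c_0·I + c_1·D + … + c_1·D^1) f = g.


D^0 f = (7/3)x^8 - (8/3)x^6 + (2/3)x^3 + x^2
D^1 f = (56/3)x^7 - 16x^5 + 2x^2 + 2x
matching coefficients of g against c_0 f + c_1 Df + … from the top degree down determines the c_i
solution: c_0 = 2, c_1 = 1

p(D) = 2·I + D, i.e. c_0 = 2, c_1 = 1


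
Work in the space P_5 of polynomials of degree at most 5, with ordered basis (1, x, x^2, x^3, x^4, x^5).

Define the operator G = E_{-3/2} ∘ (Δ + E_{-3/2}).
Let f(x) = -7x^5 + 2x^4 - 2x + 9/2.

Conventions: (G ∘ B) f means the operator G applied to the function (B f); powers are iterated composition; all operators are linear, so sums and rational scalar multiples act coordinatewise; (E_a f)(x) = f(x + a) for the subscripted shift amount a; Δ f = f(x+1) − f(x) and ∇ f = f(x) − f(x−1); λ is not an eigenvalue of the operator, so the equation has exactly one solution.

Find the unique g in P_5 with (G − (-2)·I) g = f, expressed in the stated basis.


g(x) = -(7/3)x^5 - (64/9)x^4 + (958/27)x^3 - (767/54)x^2 - (16006/81)x + 703069/3888

write g with unknown coordinates in the stated basis and equate coefficients in (G − (-2)·I) g = f
solving from the highest basis element down gives g = -(7/3)x^5 - (64/9)x^4 + (958/27)x^3 - (767/54)x^2 - (16006/81)x + 703069/3888
check: G g = -(7/3)x^5 + (146/9)x^4 - (1916/27)x^3 + (767/27)x^2 + (31850/81)x - 694321/1944
so G g − (-2)·g = -7x^5 + 2x^4 - 2x + 9/2 = f ✓


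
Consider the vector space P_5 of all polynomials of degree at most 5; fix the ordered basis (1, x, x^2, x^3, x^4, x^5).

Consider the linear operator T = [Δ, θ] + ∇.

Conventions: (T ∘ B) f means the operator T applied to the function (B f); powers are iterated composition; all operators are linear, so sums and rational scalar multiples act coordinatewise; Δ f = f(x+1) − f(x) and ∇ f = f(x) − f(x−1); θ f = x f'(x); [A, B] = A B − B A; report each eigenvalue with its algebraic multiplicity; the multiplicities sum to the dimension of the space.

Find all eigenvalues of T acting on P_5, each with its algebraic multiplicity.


image of 1: 0
image of x: 2
image of x^2: 4x + 1
image of x^3: 6x^2 + 3x + 4
image of x^4: 8x^3 + 6x^2 + 16x + 3
image of x^5: 10x^4 + 10x^3 + 40x^2 + 15x + 6
the matrix is upper triangular; its diagonal is (0, 0, 0, 0, 0, 0)
for a triangular matrix the eigenvalues are the diagonal entries, with algebraic multiplicity their repetition count

λ = 0 (multiplicity 6)


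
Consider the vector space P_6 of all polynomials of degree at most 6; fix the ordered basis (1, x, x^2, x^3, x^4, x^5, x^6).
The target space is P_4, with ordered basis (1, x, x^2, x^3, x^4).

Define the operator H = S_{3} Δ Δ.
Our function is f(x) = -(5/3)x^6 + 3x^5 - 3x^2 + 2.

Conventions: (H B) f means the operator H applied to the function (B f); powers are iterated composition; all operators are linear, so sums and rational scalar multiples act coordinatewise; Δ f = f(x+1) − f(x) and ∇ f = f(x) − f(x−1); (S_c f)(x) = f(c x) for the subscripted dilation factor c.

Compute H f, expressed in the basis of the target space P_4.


the image equals g(x) = -4050x^4 - 3780x^3 - 1530x^2 - 270x - 58/3

Δ f = -10x^5 - 10x^4 - (10/3)x^3 + 5x^2 - x - 5/3
Δ Δ f = -50x^4 - 140x^3 - 170x^2 - 90x - 58/3
S_{3} Δ Δ f = -4050x^4 - 3780x^3 - 1530x^2 - 270x - 58/3


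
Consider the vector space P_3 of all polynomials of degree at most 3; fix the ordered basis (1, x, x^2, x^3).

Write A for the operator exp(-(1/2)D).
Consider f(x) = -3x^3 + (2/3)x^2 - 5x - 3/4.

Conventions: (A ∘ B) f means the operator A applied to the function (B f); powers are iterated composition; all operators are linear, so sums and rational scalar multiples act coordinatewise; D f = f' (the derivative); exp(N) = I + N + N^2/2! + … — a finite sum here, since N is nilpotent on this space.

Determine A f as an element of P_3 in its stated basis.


the result is g(x) = -3x^3 + (31/6)x^2 - (95/12)x + 55/24

order-1 term: (9/2)x^2 - (2/3)x + 5/2
order-2 term: -(9/4)x + 1/6
order-3 term: 3/8
the series for exp(-(1/2)D) f terminates at order 3
exp(-(1/2)D) f = -3x^3 + (31/6)x^2 - (95/12)x + 55/24


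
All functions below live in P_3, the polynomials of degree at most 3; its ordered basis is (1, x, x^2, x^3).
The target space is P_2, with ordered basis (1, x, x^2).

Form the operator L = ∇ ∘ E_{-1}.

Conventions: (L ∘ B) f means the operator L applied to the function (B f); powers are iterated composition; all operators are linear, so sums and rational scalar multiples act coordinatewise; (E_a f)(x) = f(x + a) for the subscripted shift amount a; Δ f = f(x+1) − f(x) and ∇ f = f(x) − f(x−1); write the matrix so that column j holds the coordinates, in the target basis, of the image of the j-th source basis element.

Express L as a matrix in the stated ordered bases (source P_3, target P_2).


image of 1: 0
image of x: 1
image of x^2: 2x - 3
image of x^3: 3x^2 - 9x + 7
each image's coordinates form column j of the matrix

the matrix is [[0, 1, -3, 7]; [0, 0, 2, -9]; [0, 0, 0, 3]] (rows listed top to bottom)


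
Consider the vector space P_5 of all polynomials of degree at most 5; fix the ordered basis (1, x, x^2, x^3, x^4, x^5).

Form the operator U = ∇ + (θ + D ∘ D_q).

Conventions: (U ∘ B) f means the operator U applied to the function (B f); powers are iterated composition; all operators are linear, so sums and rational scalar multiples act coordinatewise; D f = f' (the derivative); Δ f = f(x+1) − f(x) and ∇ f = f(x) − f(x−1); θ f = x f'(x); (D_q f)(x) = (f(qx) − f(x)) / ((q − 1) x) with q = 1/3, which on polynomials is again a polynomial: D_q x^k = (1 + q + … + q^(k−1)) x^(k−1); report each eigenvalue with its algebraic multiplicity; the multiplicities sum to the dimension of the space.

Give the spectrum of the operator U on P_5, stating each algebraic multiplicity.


image of 1: 0
image of x: x + 1
image of x^2: 2x^2 + 2x + 1/3
image of x^3: 3x^3 + 3x^2 - (1/9)x + 1
image of x^4: 4x^4 + 4x^3 - (14/9)x^2 + 4x - 1
image of x^5: 5x^5 + 5x^4 - (326/81)x^3 + 10x^2 - 5x + 1
the matrix is upper triangular; its diagonal is (0, 1, 2, 3, 4, 5)
for a triangular matrix the eigenvalues are the diagonal entries, with algebraic multiplicity their repetition count

λ = 0 (multiplicity 1), λ = 1 (multiplicity 1), λ = 2 (multiplicity 1), λ = 3 (multiplicity 1), λ = 4 (multiplicity 1), λ = 5 (multiplicity 1)


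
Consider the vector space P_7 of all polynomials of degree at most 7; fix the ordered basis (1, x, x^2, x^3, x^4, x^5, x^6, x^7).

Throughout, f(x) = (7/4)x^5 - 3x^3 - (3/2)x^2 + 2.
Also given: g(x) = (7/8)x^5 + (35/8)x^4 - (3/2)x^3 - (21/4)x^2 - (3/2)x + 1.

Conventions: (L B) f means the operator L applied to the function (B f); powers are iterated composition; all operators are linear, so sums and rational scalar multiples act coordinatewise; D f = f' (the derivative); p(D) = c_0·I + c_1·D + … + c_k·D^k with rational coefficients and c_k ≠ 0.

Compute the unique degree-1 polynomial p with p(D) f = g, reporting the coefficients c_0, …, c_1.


D^0 f = (7/4)x^5 - 3x^3 - (3/2)x^2 + 2
D^1 f = (35/4)x^4 - 9x^2 - 3x
matching coefficients of g against c_0 f + c_1 Df + … from the top degree down determines the c_i
solution: c_0 = 1/2, c_1 = 1/2

c_0 = 1/2, c_1 = 1/2


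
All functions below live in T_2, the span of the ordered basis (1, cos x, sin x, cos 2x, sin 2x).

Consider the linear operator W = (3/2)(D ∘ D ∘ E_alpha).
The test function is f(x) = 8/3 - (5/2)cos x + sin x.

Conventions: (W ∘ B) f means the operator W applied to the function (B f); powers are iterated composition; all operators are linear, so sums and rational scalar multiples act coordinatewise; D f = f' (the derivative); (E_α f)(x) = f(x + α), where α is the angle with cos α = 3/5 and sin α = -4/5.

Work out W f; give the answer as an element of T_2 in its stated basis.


g(x) = (69/20)cos x + (21/10)sin x

E_alpha f = 8/3 - (23/10)cos x - (7/5)sin x
D E_alpha f = -(7/5)cos x + (23/10)sin x
D D E_alpha f = (23/10)cos x + (7/5)sin x
((3/2)(D ∘ D ∘ E_alpha)) f = (69/20)cos x + (21/10)sin x


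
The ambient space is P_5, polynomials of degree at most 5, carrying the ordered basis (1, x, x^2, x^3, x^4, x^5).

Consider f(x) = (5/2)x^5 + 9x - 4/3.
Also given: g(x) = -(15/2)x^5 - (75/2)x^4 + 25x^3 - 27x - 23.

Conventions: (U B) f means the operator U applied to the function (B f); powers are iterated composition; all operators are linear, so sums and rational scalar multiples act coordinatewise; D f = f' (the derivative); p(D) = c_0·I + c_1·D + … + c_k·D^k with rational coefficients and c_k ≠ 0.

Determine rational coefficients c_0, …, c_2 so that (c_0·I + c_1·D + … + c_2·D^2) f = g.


c_0 = -3, c_1 = -3, c_2 = 1/2

D^0 f = (5/2)x^5 + 9x - 4/3
D^1 f = (25/2)x^4 + 9
D^2 f = 50x^3
matching coefficients of g against c_0 f + c_1 Df + … from the top degree down determines the c_i
solution: c_0 = -3, c_1 = -3, c_2 = 1/2


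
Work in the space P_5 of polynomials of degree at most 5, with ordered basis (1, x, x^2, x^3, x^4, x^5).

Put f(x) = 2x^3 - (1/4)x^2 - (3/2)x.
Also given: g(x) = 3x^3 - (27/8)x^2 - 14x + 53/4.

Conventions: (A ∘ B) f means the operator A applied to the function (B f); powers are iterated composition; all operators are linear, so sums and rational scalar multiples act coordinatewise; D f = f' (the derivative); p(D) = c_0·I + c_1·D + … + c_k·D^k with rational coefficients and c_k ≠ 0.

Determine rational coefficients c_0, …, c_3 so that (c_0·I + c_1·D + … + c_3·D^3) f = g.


c_0 = 3/2, c_1 = -1/2, c_2 = -1, c_3 = 1

D^0 f = 2x^3 - (1/4)x^2 - (3/2)x
D^1 f = 6x^2 - (1/2)x - 3/2
D^2 f = 12x - 1/2
D^3 f = 12
matching coefficients of g against c_0 f + c_1 Df + … from the top degree down determines the c_i
solution: c_0 = 3/2, c_1 = -1/2, c_2 = -1, c_3 = 1


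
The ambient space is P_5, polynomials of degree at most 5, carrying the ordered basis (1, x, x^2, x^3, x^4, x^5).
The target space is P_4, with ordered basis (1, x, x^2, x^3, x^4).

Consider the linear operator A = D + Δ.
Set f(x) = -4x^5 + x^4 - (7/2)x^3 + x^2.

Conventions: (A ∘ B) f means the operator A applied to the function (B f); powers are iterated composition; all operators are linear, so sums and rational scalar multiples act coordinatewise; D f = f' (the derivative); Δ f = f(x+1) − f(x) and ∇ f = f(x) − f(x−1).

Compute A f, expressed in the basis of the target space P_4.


D f = -20x^4 + 4x^3 - (21/2)x^2 + 2x
Δ f = -20x^4 - 36x^3 - (89/2)x^2 - (49/2)x - 11/2
(D + Δ) f = -40x^4 - 32x^3 - 55x^2 - (45/2)x - 11/2

the image equals g(x) = -40x^4 - 32x^3 - 55x^2 - (45/2)x - 11/2


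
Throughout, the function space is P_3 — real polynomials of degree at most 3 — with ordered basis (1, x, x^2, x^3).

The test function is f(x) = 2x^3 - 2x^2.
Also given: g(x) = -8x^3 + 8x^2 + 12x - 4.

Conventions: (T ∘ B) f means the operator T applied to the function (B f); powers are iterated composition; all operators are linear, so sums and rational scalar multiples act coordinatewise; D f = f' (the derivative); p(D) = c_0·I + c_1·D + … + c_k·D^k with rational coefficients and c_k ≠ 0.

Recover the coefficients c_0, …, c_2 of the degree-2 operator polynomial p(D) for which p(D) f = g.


D^0 f = 2x^3 - 2x^2
D^1 f = 6x^2 - 4x
D^2 f = 12x - 4
matching coefficients of g against c_0 f + c_1 Df + … from the top degree down determines the c_i
solution: c_0 = -4, c_1 = 0, c_2 = 1

p(D) = -4·I + D^2, i.e. c_0 = -4, c_1 = 0, c_2 = 1


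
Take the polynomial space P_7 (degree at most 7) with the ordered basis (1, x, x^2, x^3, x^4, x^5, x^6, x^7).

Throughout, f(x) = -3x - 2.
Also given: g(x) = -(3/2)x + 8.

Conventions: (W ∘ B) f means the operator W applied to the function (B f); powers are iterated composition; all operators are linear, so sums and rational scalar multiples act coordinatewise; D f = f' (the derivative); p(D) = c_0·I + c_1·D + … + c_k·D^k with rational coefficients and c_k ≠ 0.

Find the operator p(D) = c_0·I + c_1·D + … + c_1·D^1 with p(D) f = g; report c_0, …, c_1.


D^0 f = -3x - 2
D^1 f = -3
matching coefficients of g against c_0 f + c_1 Df + … from the top degree down determines the c_i
solution: c_0 = 1/2, c_1 = -3

c_0 = 1/2, c_1 = -3


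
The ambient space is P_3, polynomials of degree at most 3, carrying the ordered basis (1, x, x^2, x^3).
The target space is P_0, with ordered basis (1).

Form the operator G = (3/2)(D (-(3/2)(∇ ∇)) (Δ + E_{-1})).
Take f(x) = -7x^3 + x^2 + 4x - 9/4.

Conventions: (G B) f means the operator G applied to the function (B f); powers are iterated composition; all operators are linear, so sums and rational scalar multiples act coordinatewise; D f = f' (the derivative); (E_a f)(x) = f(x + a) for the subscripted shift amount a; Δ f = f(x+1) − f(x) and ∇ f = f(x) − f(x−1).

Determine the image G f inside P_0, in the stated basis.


Δ f = -21x^2 - 19x - 2
E_{-1} f = -7x^3 + 22x^2 - 19x + 7/4
(Δ + E_{-1}) f = -7x^3 + x^2 - 38x - 1/4
∇ (Δ + E_{-1}) f = -21x^2 + 23x - 46
∇ ∇ (Δ + E_{-1}) f = -42x + 44
(-(3/2)(∇ ∇)) (Δ + E_{-1}) f = 63x - 66
D (-(3/2)(∇ ∇)) (Δ + E_{-1}) f = 63
((3/2)(D (-(3/2)(∇ ∇)) (Δ + E_{-1}))) f = 189/2

the result is g(x) = 189/2


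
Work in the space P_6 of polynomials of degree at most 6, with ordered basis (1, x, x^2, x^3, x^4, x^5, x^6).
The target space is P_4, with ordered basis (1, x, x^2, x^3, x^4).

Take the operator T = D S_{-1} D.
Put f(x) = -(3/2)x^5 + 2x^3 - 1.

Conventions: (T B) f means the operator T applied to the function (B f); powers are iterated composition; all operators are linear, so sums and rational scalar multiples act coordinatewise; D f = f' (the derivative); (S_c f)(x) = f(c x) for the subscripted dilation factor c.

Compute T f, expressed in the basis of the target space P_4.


g(x) = -30x^3 + 12x

D f = -(15/2)x^4 + 6x^2
S_{-1} D f = -(15/2)x^4 + 6x^2
D S_{-1} D f = -30x^3 + 12x


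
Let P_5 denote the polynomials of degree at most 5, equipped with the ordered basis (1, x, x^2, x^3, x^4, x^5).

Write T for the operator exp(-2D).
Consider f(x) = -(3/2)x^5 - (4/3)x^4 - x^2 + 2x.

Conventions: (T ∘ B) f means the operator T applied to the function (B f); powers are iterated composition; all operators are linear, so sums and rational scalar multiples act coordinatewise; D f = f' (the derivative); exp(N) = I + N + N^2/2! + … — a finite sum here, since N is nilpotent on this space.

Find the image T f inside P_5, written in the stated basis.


g(x) = -(3/2)x^5 + (41/3)x^4 - (148/3)x^3 + 87x^2 - (214/3)x + 56/3

order-1 term: 15x^4 + (32/3)x^3 + 4x - 4
order-2 term: -60x^3 - 32x^2 - 4
order-3 term: 120x^2 + (128/3)x
order-4 term: -120x - 64/3
order-5 term: 48
the series for exp(-2D) f terminates at order 5
exp(-2D) f = -(3/2)x^5 + (41/3)x^4 - (148/3)x^3 + 87x^2 - (214/3)x + 56/3


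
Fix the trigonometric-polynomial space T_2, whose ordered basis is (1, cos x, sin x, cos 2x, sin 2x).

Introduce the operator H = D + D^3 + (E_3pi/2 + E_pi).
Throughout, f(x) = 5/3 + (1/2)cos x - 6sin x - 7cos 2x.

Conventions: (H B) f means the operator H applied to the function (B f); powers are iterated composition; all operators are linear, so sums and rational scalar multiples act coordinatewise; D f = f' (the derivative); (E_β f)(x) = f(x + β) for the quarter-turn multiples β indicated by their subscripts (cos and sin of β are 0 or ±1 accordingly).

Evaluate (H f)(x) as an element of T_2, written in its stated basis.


g(x) = 10/3 + (11/2)cos x + (13/2)sin x - 42sin 2x

D f = -6cos x - (1/2)sin x + 14sin 2x
D f = -6cos x - (1/2)sin x + 14sin 2x
D D f = -(1/2)cos x + 6sin x + 28cos 2x
D D D f = 6cos x + (1/2)sin x - 56sin 2x
E_3pi/2 f = 5/3 + 6cos x + (1/2)sin x + 7cos 2x
E_pi f = 5/3 - (1/2)cos x + 6sin x - 7cos 2x
(E_3pi/2 + E_pi) f = 10/3 + (11/2)cos x + (13/2)sin x
(D + D^3 + (E_3pi/2 + E_pi)) f = 10/3 + (11/2)cos x + (13/2)sin x - 42sin 2x


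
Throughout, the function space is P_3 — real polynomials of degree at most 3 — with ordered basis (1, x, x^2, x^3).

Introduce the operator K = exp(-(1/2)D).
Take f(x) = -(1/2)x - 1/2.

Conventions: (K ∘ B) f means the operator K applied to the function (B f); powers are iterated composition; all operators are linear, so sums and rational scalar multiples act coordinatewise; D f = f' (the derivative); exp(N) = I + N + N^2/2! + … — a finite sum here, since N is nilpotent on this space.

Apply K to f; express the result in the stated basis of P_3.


order-1 term: 1/4
the series for exp(-(1/2)D) f terminates at order 1
exp(-(1/2)D) f = -(1/2)x - 1/4

the result is g(x) = -(1/2)x - 1/4


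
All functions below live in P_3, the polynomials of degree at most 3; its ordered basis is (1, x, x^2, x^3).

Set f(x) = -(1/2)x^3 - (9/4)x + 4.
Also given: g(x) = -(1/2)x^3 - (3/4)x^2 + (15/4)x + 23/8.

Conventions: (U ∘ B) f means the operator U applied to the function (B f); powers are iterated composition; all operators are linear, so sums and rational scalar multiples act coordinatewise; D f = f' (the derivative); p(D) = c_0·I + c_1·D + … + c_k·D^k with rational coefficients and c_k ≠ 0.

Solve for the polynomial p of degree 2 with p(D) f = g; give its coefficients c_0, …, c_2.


D^0 f = -(1/2)x^3 - (9/4)x + 4
D^1 f = -(3/2)x^2 - 9/4
D^2 f = -3x
matching coefficients of g against c_0 f + c_1 Df + … from the top degree down determines the c_i
solution: c_0 = 1, c_1 = 1/2, c_2 = -2

p(D) = I + (1/2)·D − 2·D^2, i.e. c_0 = 1, c_1 = 1/2, c_2 = -2


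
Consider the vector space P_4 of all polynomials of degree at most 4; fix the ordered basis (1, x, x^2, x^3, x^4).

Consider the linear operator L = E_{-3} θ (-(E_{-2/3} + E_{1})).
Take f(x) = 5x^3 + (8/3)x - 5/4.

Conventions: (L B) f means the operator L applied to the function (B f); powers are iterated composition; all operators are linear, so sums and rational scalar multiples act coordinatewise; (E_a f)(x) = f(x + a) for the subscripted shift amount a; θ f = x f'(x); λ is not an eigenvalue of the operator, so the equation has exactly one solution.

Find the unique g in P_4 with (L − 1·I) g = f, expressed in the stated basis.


the image equals g(x) = -(5/7)x^3 - (52/7)x^2 - (1381/63)x + 853/84

write g with unknown coordinates in the stated basis and equate coefficients in (L − 1·I) g = f
solving from the highest basis element down gives g = -(5/7)x^3 - (52/7)x^2 - (1381/63)x + 853/84
check: L g = (30/7)x^3 - (52/7)x^2 - (1213/63)x + 187/21
so L g − 1·g = 5x^3 + (8/3)x - 5/4 = f ✓


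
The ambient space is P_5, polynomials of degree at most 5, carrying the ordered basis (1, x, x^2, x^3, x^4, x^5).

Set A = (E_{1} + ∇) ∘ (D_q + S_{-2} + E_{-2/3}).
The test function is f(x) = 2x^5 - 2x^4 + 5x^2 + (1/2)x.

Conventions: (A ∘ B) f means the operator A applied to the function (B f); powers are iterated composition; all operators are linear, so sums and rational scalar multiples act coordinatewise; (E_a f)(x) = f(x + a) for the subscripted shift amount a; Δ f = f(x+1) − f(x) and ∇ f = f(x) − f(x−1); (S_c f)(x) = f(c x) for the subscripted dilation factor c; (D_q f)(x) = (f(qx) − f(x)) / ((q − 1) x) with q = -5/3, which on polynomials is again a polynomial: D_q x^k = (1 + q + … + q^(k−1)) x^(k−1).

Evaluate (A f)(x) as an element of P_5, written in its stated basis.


D_q f = (842/81)x^4 + (136/27)x^3 - (10/3)x + 1/2
S_{-2} f = -64x^5 - 32x^4 + 20x^2 - x
E_{-2/3} f = 2x^5 - (26/3)x^4 + (128/9)x^3 - (169/27)x^2 - (295/162)x + 299/243
(D_q + S_{-2} + E_{-2/3}) f = -62x^5 - (2452/81)x^4 + (520/27)x^3 + (371/27)x^2 - (997/162)x + 841/486
E_{1} (D_q + S_{-2} + E_{-2/3}) f = -62x^5 - (27562/81)x^4 - (58468/81)x^3 - (6571/9)x^2 - (19007/54)x - 15478/243
∇ (D_q + S_{-2} + E_{-2/3}) f = -310x^4 + (40412/81)x^3 - (10276/27)x^2 + (12848/81)x - 5243/162
(E_{1} + ∇) (D_q + S_{-2} + E_{-2/3}) f = -62x^5 - (52672/81)x^4 - (18056/81)x^3 - (29989/27)x^2 - (31325/162)x - 46685/486

g(x) = -62x^5 - (52672/81)x^4 - (18056/81)x^3 - (29989/27)x^2 - (31325/162)x - 46685/486


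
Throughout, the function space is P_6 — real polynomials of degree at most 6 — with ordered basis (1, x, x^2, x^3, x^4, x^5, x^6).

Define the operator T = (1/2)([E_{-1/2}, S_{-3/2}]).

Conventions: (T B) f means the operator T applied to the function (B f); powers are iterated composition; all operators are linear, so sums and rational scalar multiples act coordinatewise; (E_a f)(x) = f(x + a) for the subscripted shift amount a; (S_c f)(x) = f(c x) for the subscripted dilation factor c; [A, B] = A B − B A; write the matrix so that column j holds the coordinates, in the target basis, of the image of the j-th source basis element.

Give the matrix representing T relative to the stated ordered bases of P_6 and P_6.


image of 1: 0
image of x: 5/8
image of x^2: -(15/8)x + 5/32
image of x^3: (135/32)x^2 - (45/64)x + 35/128
image of x^4: -(135/16)x^3 + (135/64)x^2 - (105/64)x + 65/512
image of x^5: (2025/128)x^4 - (675/128)x^3 + (1575/256)x^2 - (975/1024)x + 275/2048
image of x^6: -(3645/128)x^5 + (6075/512)x^4 - (4725/256)x^3 + (8775/2048)x^2 - (2475/2048)x + 665/8192
each image's coordinates form column j of the matrix

the matrix is [[0, 5/8, 5/32, 35/128, 65/512, 275/2048, 665/8192]; [0, 0, -15/8, -45/64, -105/64, -975/1024, -2475/2048]; [0, 0, 0, 135/32, 135/64, 1575/256, 8775/2048]; [0, 0, 0, 0, -135/16, -675/128, -4725/256]; [0, 0, 0, 0, 0, 2025/128, 6075/512]; [0, 0, 0, 0, 0, 0, -3645/128]; [0, 0, 0, 0, 0, 0, 0]] (rows listed top to bottom)


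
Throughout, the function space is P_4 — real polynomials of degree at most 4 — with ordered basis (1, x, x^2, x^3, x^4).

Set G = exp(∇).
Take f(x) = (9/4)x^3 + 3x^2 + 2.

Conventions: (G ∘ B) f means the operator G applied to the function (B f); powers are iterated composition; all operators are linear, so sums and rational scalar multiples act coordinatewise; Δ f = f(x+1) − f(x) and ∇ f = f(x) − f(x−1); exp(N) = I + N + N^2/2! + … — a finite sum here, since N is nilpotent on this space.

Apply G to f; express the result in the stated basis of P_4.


the image equals g(x) = (9/4)x^3 + (39/4)x^2 + 6x - 1/4

order-1 term: (27/4)x^2 - (3/4)x - 3/4
order-2 term: (27/4)x - 15/4
order-3 term: 9/4
the series for exp(∇) f terminates at order 3
exp(∇) f = (9/4)x^3 + (39/4)x^2 + 6x - 1/4


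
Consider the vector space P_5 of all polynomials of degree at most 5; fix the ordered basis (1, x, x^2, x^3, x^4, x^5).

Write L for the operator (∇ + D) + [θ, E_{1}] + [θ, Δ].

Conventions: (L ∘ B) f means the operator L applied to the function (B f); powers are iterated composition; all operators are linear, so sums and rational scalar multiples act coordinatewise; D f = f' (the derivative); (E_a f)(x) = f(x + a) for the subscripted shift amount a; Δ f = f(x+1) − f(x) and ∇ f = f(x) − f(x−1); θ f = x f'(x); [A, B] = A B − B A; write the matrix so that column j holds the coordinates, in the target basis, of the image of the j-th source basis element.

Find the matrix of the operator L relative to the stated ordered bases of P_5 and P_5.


the matrix is [[0, 0, -5, -5, -9, -9]; [0, 0, 0, -15, -20, -45]; [0, 0, 0, 0, -30, -50]; [0, 0, 0, 0, 0, -50]; [0, 0, 0, 0, 0, 0]; [0, 0, 0, 0, 0, 0]] (rows listed top to bottom)

image of 1: 0
image of x: 0
image of x^2: -5
image of x^3: -15x - 5
image of x^4: -30x^2 - 20x - 9
image of x^5: -50x^3 - 50x^2 - 45x - 9
each image's coordinates form column j of the matrix


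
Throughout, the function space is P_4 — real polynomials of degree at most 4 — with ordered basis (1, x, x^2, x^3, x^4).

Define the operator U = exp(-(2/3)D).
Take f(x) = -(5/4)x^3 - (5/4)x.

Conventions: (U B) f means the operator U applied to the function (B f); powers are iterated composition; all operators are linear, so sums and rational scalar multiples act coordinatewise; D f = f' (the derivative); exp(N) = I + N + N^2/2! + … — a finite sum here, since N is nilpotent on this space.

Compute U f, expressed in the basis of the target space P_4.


order-1 term: (5/2)x^2 + 5/6
order-2 term: -(5/3)x
order-3 term: 10/27
the series for exp(-(2/3)D) f terminates at order 3
exp(-(2/3)D) f = -(5/4)x^3 + (5/2)x^2 - (35/12)x + 65/54

the result is g(x) = -(5/4)x^3 + (5/2)x^2 - (35/12)x + 65/54


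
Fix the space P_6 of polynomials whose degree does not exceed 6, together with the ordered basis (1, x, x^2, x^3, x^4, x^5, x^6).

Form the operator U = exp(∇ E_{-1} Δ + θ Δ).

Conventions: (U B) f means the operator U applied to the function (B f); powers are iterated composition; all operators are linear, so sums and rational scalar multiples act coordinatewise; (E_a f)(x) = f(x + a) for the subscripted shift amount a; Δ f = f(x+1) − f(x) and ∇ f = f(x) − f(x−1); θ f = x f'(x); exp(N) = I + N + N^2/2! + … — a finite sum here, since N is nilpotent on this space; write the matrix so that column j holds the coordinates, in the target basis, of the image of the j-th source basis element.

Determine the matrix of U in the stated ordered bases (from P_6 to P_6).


image of 1: 1
image of x: x
image of x^2: x^2 + 2x + 2
image of x^3: x^3 + 6x^2 + 15x
image of x^4: x^4 + 12x^3 + 60x^2 + 82x + 26
image of x^5: x^5 + 20x^4 + 170x^3 + 590x^2 + 800x + 60
image of x^6: x^6 + 30x^5 + 390x^4 + 2430x^3 + 7320x^2 + 8001x + 1092
each image's coordinates form column j of the matrix

the matrix is [[1, 0, 2, 0, 26, 60, 1092]; [0, 1, 2, 15, 82, 800, 8001]; [0, 0, 1, 6, 60, 590, 7320]; [0, 0, 0, 1, 12, 170, 2430]; [0, 0, 0, 0, 1, 20, 390]; [0, 0, 0, 0, 0, 1, 30]; [0, 0, 0, 0, 0, 0, 1]] (rows listed top to bottom)


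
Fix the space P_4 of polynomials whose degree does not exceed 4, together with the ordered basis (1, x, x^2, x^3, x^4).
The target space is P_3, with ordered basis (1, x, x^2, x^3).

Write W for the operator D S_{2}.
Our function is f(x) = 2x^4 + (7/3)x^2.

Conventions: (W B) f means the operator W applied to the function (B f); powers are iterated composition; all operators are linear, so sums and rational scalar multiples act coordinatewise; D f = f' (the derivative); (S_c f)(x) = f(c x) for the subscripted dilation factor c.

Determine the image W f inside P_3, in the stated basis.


S_{2} f = 32x^4 + (28/3)x^2
D S_{2} f = 128x^3 + (56/3)x

the image equals g(x) = 128x^3 + (56/3)x


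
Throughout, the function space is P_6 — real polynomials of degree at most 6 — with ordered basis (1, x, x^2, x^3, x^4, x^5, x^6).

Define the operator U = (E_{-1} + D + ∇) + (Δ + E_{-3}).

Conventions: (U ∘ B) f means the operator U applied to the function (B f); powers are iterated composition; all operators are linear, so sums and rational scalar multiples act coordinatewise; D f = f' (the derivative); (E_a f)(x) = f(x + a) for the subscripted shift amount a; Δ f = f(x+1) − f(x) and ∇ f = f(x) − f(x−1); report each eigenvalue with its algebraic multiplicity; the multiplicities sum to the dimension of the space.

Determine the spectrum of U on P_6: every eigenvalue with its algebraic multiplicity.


λ = 2 (multiplicity 7)

image of 1: 2
image of x: 2x - 1
image of x^2: 2x^2 - 2x + 10
image of x^3: 2x^3 - 3x^2 + 30x - 26
image of x^4: 2x^4 - 4x^3 + 60x^2 - 104x + 82
image of x^5: 2x^5 - 5x^4 + 100x^3 - 260x^2 + 410x - 242
image of x^6: 2x^6 - 6x^5 + 150x^4 - 520x^3 + 1230x^2 - 1452x + 730
the matrix is upper triangular; its diagonal is (2, 2, 2, 2, 2, 2, 2)
for a triangular matrix the eigenvalues are the diagonal entries, with algebraic multiplicity their repetition count


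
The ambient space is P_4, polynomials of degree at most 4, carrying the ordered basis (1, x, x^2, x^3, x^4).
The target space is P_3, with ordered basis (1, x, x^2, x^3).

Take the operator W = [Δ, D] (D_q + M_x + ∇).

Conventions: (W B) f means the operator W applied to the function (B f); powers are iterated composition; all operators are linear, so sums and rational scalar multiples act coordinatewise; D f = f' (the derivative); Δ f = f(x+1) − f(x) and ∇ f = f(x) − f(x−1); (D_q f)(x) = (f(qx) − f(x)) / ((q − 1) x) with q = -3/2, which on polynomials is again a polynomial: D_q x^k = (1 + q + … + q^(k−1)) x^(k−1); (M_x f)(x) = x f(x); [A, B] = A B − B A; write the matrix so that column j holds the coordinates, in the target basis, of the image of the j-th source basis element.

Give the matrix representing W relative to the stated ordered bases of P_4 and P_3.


image of 1: 0
image of x: 0
image of x^2: 0
image of x^3: 0
image of x^4: 0
each image's coordinates form column j of the matrix

the matrix is [[0, 0, 0, 0, 0]; [0, 0, 0, 0, 0]; [0, 0, 0, 0, 0]; [0, 0, 0, 0, 0]] (rows listed top to bottom)


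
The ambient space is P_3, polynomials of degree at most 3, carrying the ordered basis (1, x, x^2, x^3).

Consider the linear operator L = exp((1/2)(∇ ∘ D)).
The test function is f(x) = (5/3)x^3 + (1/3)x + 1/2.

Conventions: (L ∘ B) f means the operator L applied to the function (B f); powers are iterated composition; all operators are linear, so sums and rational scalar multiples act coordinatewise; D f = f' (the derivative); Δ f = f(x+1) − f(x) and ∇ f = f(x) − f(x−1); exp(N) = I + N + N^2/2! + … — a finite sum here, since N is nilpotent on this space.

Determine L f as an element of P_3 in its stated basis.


the image equals g(x) = (5/3)x^3 + (16/3)x - 2

order-1 term: 5x - 5/2
the series for exp((1/2)(∇ ∘ D)) f terminates at order 1
exp((1/2)(∇ ∘ D)) f = (5/3)x^3 + (16/3)x - 2


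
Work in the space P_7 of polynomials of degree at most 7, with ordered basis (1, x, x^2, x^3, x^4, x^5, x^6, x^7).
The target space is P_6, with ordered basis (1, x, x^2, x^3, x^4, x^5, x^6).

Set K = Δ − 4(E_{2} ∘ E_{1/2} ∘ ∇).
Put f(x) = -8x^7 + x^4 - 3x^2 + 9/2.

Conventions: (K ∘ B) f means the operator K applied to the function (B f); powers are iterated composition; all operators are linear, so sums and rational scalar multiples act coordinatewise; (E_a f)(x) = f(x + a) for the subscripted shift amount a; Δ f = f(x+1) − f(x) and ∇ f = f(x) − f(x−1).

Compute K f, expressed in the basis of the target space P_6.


g(x) = 168x^6 + 2520x^5 + 13440x^4 + 37788x^3 + 60264x^2 + 51906x + 37773/2

Δ f = -56x^6 - 168x^5 - 280x^4 - 276x^3 - 162x^2 - 58x - 10
∇ f = -56x^6 + 168x^5 - 280x^4 + 284x^3 - 174x^2 + 54x - 6
E_{1/2} ∇ f = -56x^6 - 70x^4 + 4x^3 - (21/2)x^2 - 5x - 1/8
E_{2} E_{1/2} ∇ f = -56x^6 - 672x^5 - 3430x^4 - 9516x^3 - (30213/2)x^2 - 12991x - 37793/8
(-4(E_{2} ∘ E_{1/2} ∘ ∇)) f = 224x^6 + 2688x^5 + 13720x^4 + 38064x^3 + 60426x^2 + 51964x + 37793/2
(Δ − 4(E_{2} ∘ E_{1/2} ∘ ∇)) f = 168x^6 + 2520x^5 + 13440x^4 + 37788x^3 + 60264x^2 + 51906x + 37773/2
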